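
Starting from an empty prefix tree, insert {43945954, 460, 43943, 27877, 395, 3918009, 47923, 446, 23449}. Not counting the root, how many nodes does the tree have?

Trie structure (* marks end of a word):
(root)
├─ 2
│  ├─ 3
│  │  └─ 4
│  │     └─ 4
│  │        └─ 9 *
│  └─ 7
│     └─ 8
│        └─ 7
│           └─ 7 *
├─ 3
│  └─ 9
│     ├─ 1
│     │  └─ 8
│     │     └─ 0
│     │        └─ 0
│     │           └─ 9 *
│     └─ 5 *
└─ 4
   ├─ 3
   │  └─ 9
   │     └─ 4
   │        ├─ 3 *
   │        └─ 5
   │           └─ 9
   │              └─ 5
   │                 └─ 4 *
   ├─ 4
   │  └─ 6 *
   ├─ 6
   │  └─ 0 *
   └─ 7
      └─ 9
         └─ 2
            └─ 3 *
Counting every labelled node above: 34.

34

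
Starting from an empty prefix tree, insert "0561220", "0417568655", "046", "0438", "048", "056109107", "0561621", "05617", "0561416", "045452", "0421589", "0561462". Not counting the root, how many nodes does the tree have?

Trace insertions, counting only characters that open a new branch:
  "0561220" → 7 new (0, 5, 6, 1, 2, 2, 0)
  "0417568655" → prefix "0" already present; 9 new (4, 1, 7, 5, 6, 8, 6, 5, 5)
  "046" → prefix "04" already present; 1 new (6)
  "0438" → prefix "04" already present; 2 new (3, 8)
  "048" → prefix "04" already present; 1 new (8)
  "056109107" → prefix "0561" already present; 5 new (0, 9, 1, 0, 7)
  "0561621" → prefix "0561" already present; 3 new (6, 2, 1)
  "05617" → prefix "0561" already present; 1 new (7)
  "0561416" → prefix "0561" already present; 3 new (4, 1, 6)
  "045452" → prefix "04" already present; 4 new (5, 4, 5, 2)
  "0421589" → prefix "04" already present; 5 new (2, 1, 5, 8, 9)
  "0561462" → prefix "05614" already present; 2 new (6, 2)
Total nodes = 7 + 9 + 1 + 2 + 1 + 5 + 3 + 1 + 3 + 4 + 5 + 2 = 43

43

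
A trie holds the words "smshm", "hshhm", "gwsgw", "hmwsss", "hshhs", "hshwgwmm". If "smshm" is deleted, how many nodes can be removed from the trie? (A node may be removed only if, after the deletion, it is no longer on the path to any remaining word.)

5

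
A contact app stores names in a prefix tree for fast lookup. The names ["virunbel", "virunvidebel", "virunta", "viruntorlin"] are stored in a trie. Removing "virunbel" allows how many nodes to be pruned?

3

A node on "virunbel"'s path can go only if nothing else ends at it or branches off below it.
The suffix "bel" (3 nodes) is used only by "virunbel"; the node for "virun" still has the child "v", so pruning stops there.
Nodes removed: 3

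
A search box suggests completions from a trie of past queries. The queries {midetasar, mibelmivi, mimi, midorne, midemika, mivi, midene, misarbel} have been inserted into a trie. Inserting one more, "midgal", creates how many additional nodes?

3

The longest prefix of "midgal" already in the trie is "mid" (length 3).
Each of the 3 remaining characters creates one node.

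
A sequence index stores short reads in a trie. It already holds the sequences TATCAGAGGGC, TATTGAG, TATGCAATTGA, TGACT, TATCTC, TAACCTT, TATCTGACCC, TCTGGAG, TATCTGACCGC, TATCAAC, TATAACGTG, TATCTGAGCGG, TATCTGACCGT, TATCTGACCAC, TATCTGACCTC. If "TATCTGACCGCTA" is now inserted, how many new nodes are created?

Walking "TATCTGACCGCTA" from the root, the first 11 characters ("TATCTGACCGC") follow existing edges; "T" is the first miss.
Each of the 2 remaining characters creates one node.

2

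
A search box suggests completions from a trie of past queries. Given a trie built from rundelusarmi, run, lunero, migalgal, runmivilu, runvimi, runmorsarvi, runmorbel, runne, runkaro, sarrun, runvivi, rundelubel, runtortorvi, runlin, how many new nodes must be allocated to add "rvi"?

Walking "rvi" from the root, the first 1 characters ("r") follow existing edges; "v" is the first miss.
So 3 − 1 = 2 new nodes.

2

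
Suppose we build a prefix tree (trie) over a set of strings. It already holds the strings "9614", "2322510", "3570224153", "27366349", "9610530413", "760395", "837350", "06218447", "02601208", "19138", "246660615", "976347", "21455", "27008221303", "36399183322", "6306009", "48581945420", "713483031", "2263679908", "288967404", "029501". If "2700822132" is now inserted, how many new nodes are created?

Walking "2700822132" from the root, the first 9 characters ("270082213") follow existing edges; "2" is the first miss.
New nodes needed: |"2700822132"| − 9 = 10 − 9 = 1.

1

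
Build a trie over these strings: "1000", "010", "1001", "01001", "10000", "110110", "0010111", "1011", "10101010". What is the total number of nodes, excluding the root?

29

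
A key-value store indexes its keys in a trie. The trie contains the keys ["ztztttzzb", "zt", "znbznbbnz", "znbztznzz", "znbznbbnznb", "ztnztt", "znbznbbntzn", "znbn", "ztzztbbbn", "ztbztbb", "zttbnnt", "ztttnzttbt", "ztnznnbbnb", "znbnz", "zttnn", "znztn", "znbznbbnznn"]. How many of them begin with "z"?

17

Walk to "z"; the words in its subtree are exactly those with that prefix.
Words under "z": znbn, znbnz, znbznbbntzn, znbznbbnz, znbznbbnznb, znbznbbnznn, znbztznzz, znztn, zt, ztbztbb, ztnznnbbnb, ztnztt, zttbnnt, zttnn, ztttnzttbt, ztztttzzb, ztzztbbbn
Count: 17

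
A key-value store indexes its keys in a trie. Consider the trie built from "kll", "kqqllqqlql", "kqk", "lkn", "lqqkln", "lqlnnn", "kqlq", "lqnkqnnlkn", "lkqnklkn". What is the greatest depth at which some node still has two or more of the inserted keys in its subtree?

The deepest shared node is where two words last agree before diverging.
"kqk" and "kqlq" agree on "kq" (2 characters) before diverging; nothing deeper is shared.
Longest shared-prefix length: 2

2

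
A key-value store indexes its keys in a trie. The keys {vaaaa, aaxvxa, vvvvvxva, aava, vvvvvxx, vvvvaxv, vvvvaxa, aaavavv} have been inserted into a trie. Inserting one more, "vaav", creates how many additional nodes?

1

Walking "vaav" from the root, the first 3 characters ("vaa") follow existing edges; "v" is the first miss.
New nodes needed: |"vaav"| − 3 = 4 − 3 = 1.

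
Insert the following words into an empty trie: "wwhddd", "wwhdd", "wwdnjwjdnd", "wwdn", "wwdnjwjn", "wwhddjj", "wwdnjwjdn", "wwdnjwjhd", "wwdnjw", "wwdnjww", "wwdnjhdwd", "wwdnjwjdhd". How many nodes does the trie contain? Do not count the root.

Count nodes per top-level branch (shared prefixes stored once):
  'w'-branch (wwdn, wwdnjhdwd, wwdnjw, wwdnjwjdhd, wwdnjwjdn, wwdnjwjdnd, wwdnjwjhd, wwdnjwjn, wwdnjww, wwhdd, wwhddd, wwhddjj): 26 nodes
Sum: 26

26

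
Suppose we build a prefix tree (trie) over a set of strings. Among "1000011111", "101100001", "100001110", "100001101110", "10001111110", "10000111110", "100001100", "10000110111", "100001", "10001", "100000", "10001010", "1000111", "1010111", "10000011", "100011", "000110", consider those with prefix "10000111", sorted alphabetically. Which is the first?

DFS of the "10000111" subtree visits, in order: "100001110", "1000011111", "10000111110"
The 1st is 100001110.

100001110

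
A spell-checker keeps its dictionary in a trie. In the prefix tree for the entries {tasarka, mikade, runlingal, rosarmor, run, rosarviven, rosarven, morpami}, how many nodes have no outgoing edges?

7

Leaves are exactly the stored words that no other stored word extends.
Those words: "mikade", "morpami", "rosarmor", "rosarven", "rosarviven", "runlingal", "tasarka"
Leaf count: 7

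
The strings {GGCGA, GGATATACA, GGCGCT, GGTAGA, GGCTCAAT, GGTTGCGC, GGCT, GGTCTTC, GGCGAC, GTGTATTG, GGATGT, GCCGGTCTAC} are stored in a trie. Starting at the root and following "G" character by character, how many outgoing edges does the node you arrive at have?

3

Walk "G" from the root, arriving at one node.
Characters that immediately follow "G" among the stored strings: {C, G, T}.
That node has 3 child edges.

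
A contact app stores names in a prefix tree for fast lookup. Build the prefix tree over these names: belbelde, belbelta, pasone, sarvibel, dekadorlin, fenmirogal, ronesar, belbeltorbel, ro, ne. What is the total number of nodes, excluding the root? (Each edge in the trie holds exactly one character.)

For each word, the new-node count is its length minus the longest prefix already in the trie:
  "belbelde" → 8 new (b, e, l, b, e, l, d, e)
  "belbelta" → prefix "belbel" already present; 2 new (t, a)
  "pasone" → 6 new (p, a, s, o, n, e)
  "sarvibel" → 8 new (s, a, r, v, i, b, e, l)
  "dekadorlin" → 10 new (d, e, k, a, d, o, r, l, i, n)
  "fenmirogal" → 10 new (f, e, n, m, i, r, o, g, a, l)
  "ronesar" → 7 new (r, o, n, e, s, a, r)
  "belbeltorbel" → prefix "belbelt" already present; 5 new (o, r, b, e, l)
  "ro" → prefix "ro" already present; 0 new (none)
  "ne" → 2 new (n, e)
Total nodes = 8 + 2 + 6 + 8 + 10 + 10 + 7 + 5 + 0 + 2 = 58

58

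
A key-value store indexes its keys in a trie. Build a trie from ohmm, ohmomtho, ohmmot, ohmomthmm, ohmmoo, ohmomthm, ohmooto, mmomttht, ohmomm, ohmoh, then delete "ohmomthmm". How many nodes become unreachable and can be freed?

Walk "ohmomthmm" from the leaf back toward the root, removing each node that no remaining word uses.
The suffix "m" (1 node) is used only by "ohmomthmm"; "ohmomthm" is itself a stored word, so pruning stops there.
Nodes removed: 1

1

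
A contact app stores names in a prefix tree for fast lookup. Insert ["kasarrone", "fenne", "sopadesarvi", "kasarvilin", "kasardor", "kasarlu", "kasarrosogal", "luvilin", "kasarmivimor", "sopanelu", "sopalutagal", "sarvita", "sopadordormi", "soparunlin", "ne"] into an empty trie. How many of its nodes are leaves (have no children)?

A leaf is a node with no children — equivalently, the end of a word that is not a proper prefix of any other stored word.
Those words: "fenne", "kasardor", "kasarlu", "kasarmivimor", "kasarrone", "kasarrosogal", "kasarvilin", "luvilin", "ne", "sarvita", "sopadesarvi", "sopadordormi", "sopalutagal", "sopanelu", "soparunlin"
Leaf count: 15

15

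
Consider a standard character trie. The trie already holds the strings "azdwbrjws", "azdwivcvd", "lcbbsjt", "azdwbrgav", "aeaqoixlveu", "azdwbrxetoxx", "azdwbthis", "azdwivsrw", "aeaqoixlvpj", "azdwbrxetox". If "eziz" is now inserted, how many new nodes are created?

"eziz" shares no prefix with any stored word, so all 4 characters open new nodes.
4 − 0 = 4 new nodes.

4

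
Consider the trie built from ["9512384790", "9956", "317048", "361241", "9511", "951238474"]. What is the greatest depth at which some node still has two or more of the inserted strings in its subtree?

8

Look for the deepest trie node that still has at least two words in its subtree.
e.g. "951238474" and "9512384790" share the prefix "95123847" of length 8; no pair shares a longer one.
Longest shared-prefix length: 8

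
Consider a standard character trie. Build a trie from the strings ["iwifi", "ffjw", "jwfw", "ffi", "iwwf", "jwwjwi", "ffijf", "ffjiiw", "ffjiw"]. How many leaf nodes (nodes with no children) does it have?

Leaves are exactly the stored words that no other stored word extends.
Those words: "ffijf", "ffjiiw", "ffjiw", "ffjw", "iwifi", "iwwf", "jwfw", "jwwjwi"
Leaf count: 8

8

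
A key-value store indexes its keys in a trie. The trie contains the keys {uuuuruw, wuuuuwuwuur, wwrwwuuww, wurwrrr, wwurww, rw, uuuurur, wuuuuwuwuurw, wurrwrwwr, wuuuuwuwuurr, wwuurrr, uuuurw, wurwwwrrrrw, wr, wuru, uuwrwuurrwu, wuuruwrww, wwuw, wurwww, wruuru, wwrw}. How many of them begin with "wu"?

9

Walk to "wu"; the words in its subtree are exactly those with that prefix.
Matches: "wurrwrwwr", "wuru", "wurwrrr", "wurwww", "wurwwwrrrrw", "wuuruwrww", "wuuuuwuwuur", "wuuuuwuwuurr", "wuuuuwuwuurw"
Count: 9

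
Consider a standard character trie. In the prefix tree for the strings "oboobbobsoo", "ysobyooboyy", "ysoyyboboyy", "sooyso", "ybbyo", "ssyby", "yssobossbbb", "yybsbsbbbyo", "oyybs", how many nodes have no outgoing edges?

A leaf is a node with no children — equivalently, the end of a word that is not a proper prefix of any other stored word.
Those words: "oboobbobsoo", "oyybs", "sooyso", "ssyby", "ybbyo", "ysobyooboyy", "ysoyyboboyy", "yssobossbbb", "yybsbsbbbyo"
Leaf count: 9

9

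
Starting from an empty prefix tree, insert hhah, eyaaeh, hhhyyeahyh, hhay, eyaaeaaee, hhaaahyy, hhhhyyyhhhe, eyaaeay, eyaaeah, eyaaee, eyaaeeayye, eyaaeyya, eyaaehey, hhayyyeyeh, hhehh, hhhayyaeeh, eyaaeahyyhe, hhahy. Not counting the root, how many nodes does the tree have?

69

For each word, the new-node count is its length minus the longest prefix already in the trie:
  "hhah" → 4 new (h, h, a, h)
  "eyaaeh" → 6 new (e, y, a, a, e, h)
  "hhhyyeahyh" → prefix "hh" already present; 8 new (h, y, y, e, a, h, y, h)
  "hhay" → prefix "hha" already present; 1 new (y)
  "eyaaeaaee" → prefix "eyaae" already present; 4 new (a, a, e, e)
  "hhaaahyy" → prefix "hha" already present; 5 new (a, a, h, y, y)
  "hhhhyyyhhhe" → prefix "hhh" already present; 8 new (h, y, y, y, h, h, h, e)
  "eyaaeay" → prefix "eyaaea" already present; 1 new (y)
  "eyaaeah" → prefix "eyaaea" already present; 1 new (h)
  "eyaaee" → prefix "eyaae" already present; 1 new (e)
  "eyaaeeayye" → prefix "eyaaee" already present; 4 new (a, y, y, e)
  "eyaaeyya" → prefix "eyaae" already present; 3 new (y, y, a)
  "eyaaehey" → prefix "eyaaeh" already present; 2 new (e, y)
  "hhayyyeyeh" → prefix "hhay" already present; 6 new (y, y, e, y, e, h)
  "hhehh" → prefix "hh" already present; 3 new (e, h, h)
  "hhhayyaeeh" → prefix "hhh" already present; 7 new (a, y, y, a, e, e, h)
  "eyaaeahyyhe" → prefix "eyaaeah" already present; 4 new (y, y, h, e)
  "hhahy" → prefix "hhah" already present; 1 new (y)
Total nodes = 4 + 6 + 8 + 1 + 4 + 5 + 8 + 1 + 1 + 1 + 4 + 3 + 2 + 6 + 3 + 7 + 4 + 1 = 69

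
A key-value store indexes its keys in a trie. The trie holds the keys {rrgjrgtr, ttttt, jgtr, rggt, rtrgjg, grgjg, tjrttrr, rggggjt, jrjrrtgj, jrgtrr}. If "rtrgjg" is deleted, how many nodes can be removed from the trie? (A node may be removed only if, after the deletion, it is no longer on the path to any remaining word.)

5

Walk "rtrgjg" from the leaf back toward the root, removing each node that no remaining word uses.
The suffix "trgjg" (5 nodes) is used only by "rtrgjg"; the node for "r" still has the child "r", so pruning stops there.
Nodes removed: 5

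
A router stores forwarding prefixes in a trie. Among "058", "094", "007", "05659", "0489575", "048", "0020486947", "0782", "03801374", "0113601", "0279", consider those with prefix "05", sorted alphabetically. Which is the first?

05659

Words with prefix "05", in lexicographic order: "05659", "058"
Position 1: 05659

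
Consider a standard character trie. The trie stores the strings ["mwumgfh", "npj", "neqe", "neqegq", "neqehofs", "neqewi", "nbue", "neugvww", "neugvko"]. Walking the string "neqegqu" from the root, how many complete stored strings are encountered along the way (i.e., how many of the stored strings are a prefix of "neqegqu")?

Check each prefix of "neqegqu" against the stored set — each match is an end-marker on the path.
Prefixes of the query that are stored words: "neqe", "neqegq"
Count: 2

2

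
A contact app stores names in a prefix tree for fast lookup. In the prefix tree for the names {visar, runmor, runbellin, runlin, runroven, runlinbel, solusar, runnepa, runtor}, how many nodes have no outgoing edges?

8

A leaf is a node with no children — equivalently, the end of a word that is not a proper prefix of any other stored word.
Those words: "runbellin", "runlinbel", "runmor", "runnepa", "runroven", "runtor", "solusar", "visar"
Leaf count: 8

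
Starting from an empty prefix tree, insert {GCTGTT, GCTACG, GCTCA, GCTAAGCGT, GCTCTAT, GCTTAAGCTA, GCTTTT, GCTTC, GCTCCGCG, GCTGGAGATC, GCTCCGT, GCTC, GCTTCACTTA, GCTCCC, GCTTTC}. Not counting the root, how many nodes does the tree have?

47

Insert word by word; a character creates a node only if that edge doesn't already exist:
  "GCTGTT" → 6 new (G, C, T, G, T, T)
  "GCTACG" → prefix "GCT" already present; 3 new (A, C, G)
  "GCTCA" → prefix "GCT" already present; 2 new (C, A)
  "GCTAAGCGT" → prefix "GCTA" already present; 5 new (A, G, C, G, T)
  "GCTCTAT" → prefix "GCTC" already present; 3 new (T, A, T)
  "GCTTAAGCTA" → prefix "GCT" already present; 7 new (T, A, A, G, C, T, A)
  "GCTTTT" → prefix "GCTT" already present; 2 new (T, T)
  "GCTTC" → prefix "GCTT" already present; 1 new (C)
  "GCTCCGCG" → prefix "GCTC" already present; 4 new (C, G, C, G)
  "GCTGGAGATC" → prefix "GCTG" already present; 6 new (G, A, G, A, T, C)
  "GCTCCGT" → prefix "GCTCCG" already present; 1 new (T)
  "GCTC" → prefix "GCTC" already present; 0 new (none)
  "GCTTCACTTA" → prefix "GCTTC" already present; 5 new (A, C, T, T, A)
  "GCTCCC" → prefix "GCTCC" already present; 1 new (C)
  "GCTTTC" → prefix "GCTTT" already present; 1 new (C)
Total nodes = 6 + 3 + 2 + 5 + 3 + 7 + 2 + 1 + 4 + 6 + 1 + 0 + 5 + 1 + 1 = 47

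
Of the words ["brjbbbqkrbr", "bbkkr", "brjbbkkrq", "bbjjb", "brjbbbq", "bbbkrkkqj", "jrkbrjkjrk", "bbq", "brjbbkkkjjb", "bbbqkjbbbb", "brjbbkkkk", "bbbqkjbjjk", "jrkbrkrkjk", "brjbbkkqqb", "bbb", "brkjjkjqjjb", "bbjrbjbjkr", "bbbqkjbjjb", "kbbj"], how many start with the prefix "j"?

2

Traverse to the node for "j", then collect every word in that subtree.
Words under "j": jrkbrjkjrk, jrkbrkrkjk
Count: 2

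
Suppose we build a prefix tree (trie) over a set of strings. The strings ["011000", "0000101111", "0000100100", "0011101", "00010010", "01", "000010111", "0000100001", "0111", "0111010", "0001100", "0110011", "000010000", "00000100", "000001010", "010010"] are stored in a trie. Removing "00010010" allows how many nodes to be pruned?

4

A node on "00010010"'s path can go only if nothing else ends at it or branches off below it.
The suffix "0010" (4 nodes) is used only by "00010010"; the node for "0001" still has the child "1", so pruning stops there.
Nodes removed: 4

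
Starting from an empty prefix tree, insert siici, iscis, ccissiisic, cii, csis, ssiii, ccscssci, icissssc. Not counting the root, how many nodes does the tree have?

42

Trace insertions, counting only characters that open a new branch:
  "siici" → 5 new (s, i, i, c, i)
  "iscis" → 5 new (i, s, c, i, s)
  "ccissiisic" → 10 new (c, c, i, s, s, i, i, s, i, c)
  "cii" → prefix "c" already present; 2 new (i, i)
  "csis" → prefix "c" already present; 3 new (s, i, s)
  "ssiii" → prefix "s" already present; 4 new (s, i, i, i)
  "ccscssci" → prefix "cc" already present; 6 new (s, c, s, s, c, i)
  "icissssc" → prefix "i" already present; 7 new (c, i, s, s, s, s, c)
Total nodes = 5 + 5 + 10 + 2 + 3 + 4 + 6 + 7 = 42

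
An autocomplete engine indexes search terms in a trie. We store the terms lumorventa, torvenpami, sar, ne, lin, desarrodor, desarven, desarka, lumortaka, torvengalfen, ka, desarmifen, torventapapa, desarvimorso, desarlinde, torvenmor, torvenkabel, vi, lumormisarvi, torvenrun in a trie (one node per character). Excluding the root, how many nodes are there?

Count nodes per top-level branch (shared prefixes stored once):
  'd'-branch (desarka, desarlinde, desarmifen, desarrodor, desarven, desarvimorso): 31 nodes
  'k'-branch (ka): 2 nodes
  'l'-branch (lin, lumormisarvi, lumortaka, lumorventa): 23 nodes
  'n'-branch (ne): 2 nodes
  's'-branch (sar): 3 nodes
  't'-branch (torvengalfen, torvenkabel, torvenmor, torvenpami, torvenrun, torventapapa): 33 nodes
  'v'-branch (vi): 2 nodes
Sum: 96

96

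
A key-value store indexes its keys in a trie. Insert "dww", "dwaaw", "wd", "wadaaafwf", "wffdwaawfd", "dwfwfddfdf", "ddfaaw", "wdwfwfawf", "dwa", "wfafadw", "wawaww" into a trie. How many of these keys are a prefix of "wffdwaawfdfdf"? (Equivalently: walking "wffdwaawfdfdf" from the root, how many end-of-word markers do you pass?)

1

Walk "wffdwaawfdfdf" from the root; an end-of-word marker is hit whenever a stored word is a prefix of "wffdwaawfdfdf".
Prefixes of the query that are stored words: "wffdwaawfd"
Count: 1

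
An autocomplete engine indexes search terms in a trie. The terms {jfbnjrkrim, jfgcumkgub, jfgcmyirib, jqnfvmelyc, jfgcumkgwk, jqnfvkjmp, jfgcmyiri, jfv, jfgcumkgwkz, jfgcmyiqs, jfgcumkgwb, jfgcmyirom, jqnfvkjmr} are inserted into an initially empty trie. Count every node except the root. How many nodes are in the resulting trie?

Trace insertions, counting only characters that open a new branch:
  "jfbnjrkrim" → 10 new (j, f, b, n, j, r, k, r, i, m)
  "jfgcumkgub" → prefix "jf" already present; 8 new (g, c, u, m, k, g, u, b)
  "jfgcmyirib" → prefix "jfgc" already present; 6 new (m, y, i, r, i, b)
  "jqnfvmelyc" → prefix "j" already present; 9 new (q, n, f, v, m, e, l, y, c)
  "jfgcumkgwk" → prefix "jfgcumkg" already present; 2 new (w, k)
  "jqnfvkjmp" → prefix "jqnfv" already present; 4 new (k, j, m, p)
  "jfgcmyiri" → prefix "jfgcmyiri" already present; 0 new (none)
  "jfv" → prefix "jf" already present; 1 new (v)
  "jfgcumkgwkz" → prefix "jfgcumkgwk" already present; 1 new (z)
  "jfgcmyiqs" → prefix "jfgcmyi" already present; 2 new (q, s)
  "jfgcumkgwb" → prefix "jfgcumkgw" already present; 1 new (b)
  "jfgcmyirom" → prefix "jfgcmyir" already present; 2 new (o, m)
  "jqnfvkjmr" → prefix "jqnfvkjm" already present; 1 new (r)
Total nodes = 10 + 8 + 6 + 9 + 2 + 4 + 0 + 1 + 1 + 2 + 1 + 2 + 1 = 47

47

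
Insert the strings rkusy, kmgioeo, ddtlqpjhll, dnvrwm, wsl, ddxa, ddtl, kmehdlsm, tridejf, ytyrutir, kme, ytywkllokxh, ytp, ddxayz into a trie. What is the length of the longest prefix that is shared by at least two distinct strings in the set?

The deepest shared node is where two words last agree before diverging.
e.g. "ddtl" and "ddtlqpjhll" share the prefix "ddtl" of length 4; no pair shares a longer one.
Longest shared-prefix length: 4

4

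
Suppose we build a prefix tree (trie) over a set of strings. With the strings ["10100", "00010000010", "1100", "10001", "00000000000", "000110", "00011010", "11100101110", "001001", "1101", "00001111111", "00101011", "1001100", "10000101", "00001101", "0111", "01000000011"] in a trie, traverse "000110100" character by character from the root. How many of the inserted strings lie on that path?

2

Walk "000110100" from the root; an end-of-word marker is hit whenever a stored word is a prefix of "000110100".
Prefixes of the query that are stored words: "000110", "00011010"
Count: 2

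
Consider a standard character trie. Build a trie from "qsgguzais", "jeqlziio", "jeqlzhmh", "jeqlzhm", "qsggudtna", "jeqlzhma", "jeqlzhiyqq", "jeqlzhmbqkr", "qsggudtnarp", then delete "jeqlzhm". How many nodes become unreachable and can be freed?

A node on "jeqlzhm"'s path can go only if nothing else ends at it or branches off below it.
Every node on "jeqlzhm" is still needed (e.g. by "jeqlzhmh"), so nothing is freed.
Nodes removed: 0

0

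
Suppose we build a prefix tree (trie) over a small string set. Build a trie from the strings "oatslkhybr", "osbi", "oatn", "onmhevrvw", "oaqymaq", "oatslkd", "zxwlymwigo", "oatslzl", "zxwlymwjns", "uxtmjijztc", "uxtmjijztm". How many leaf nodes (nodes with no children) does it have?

11

Leaves are exactly the stored words that no other stored word extends.
Those words: "oaqymaq", "oatn", "oatslkd", "oatslkhybr", "oatslzl", "onmhevrvw", "osbi", "uxtmjijztc", "uxtmjijztm", "zxwlymwigo", "zxwlymwjns"
Leaf count: 11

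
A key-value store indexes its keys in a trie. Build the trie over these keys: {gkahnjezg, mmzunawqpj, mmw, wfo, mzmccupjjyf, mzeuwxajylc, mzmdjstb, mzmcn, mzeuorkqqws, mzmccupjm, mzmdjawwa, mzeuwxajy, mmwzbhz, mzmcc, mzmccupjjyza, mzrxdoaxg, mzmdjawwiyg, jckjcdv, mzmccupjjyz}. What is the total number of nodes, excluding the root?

Insert word by word; a character creates a node only if that edge doesn't already exist:
  "gkahnjezg" → 9 new (g, k, a, h, n, j, e, z, g)
  "mmzunawqpj" → 10 new (m, m, z, u, n, a, w, q, p, j)
  "mmw" → prefix "mm" already present; 1 new (w)
  "wfo" → 3 new (w, f, o)
  "mzmccupjjyf" → prefix "m" already present; 10 new (z, m, c, c, u, p, j, j, y, f)
  "mzeuwxajylc" → prefix "mz" already present; 9 new (e, u, w, x, a, j, y, l, c)
  "mzmdjstb" → prefix "mzm" already present; 5 new (d, j, s, t, b)
  "mzmcn" → prefix "mzmc" already present; 1 new (n)
  "mzeuorkqqws" → prefix "mzeu" already present; 7 new (o, r, k, q, q, w, s)
  "mzmccupjm" → prefix "mzmccupj" already present; 1 new (m)
  "mzmdjawwa" → prefix "mzmdj" already present; 4 new (a, w, w, a)
  "mzeuwxajy" → prefix "mzeuwxajy" already present; 0 new (none)
  "mmwzbhz" → prefix "mmw" already present; 4 new (z, b, h, z)
  "mzmcc" → prefix "mzmcc" already present; 0 new (none)
  "mzmccupjjyza" → prefix "mzmccupjjy" already present; 2 new (z, a)
  "mzrxdoaxg" → prefix "mz" already present; 7 new (r, x, d, o, a, x, g)
  "mzmdjawwiyg" → prefix "mzmdjaww" already present; 3 new (i, y, g)
  "jckjcdv" → 7 new (j, c, k, j, c, d, v)
  "mzmccupjjyz" → prefix "mzmccupjjyz" already present; 0 new (none)
Total nodes = 9 + 10 + 1 + 3 + 10 + 9 + 5 + 1 + 7 + 1 + 4 + 0 + 4 + 0 + 2 + 7 + 3 + 7 + 0 = 83

83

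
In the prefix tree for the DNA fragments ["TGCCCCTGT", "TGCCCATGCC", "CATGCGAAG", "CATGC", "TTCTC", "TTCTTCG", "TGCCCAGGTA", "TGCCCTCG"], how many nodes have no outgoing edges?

A leaf is a node with no children — equivalently, the end of a word that is not a proper prefix of any other stored word.
Those words: "CATGCGAAG", "TGCCCAGGTA", "TGCCCATGCC", "TGCCCCTGT", "TGCCCTCG", "TTCTC", "TTCTTCG"
Leaf count: 7

7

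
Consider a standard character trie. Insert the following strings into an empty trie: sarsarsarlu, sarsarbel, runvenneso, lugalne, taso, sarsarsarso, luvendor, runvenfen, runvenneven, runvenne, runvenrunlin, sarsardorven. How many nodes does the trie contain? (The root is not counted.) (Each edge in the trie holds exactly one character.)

Count nodes per top-level branch (shared prefixes stored once):
  'l'-branch (lugalne, luvendor): 13 nodes
  'r'-branch (runvenfen, runvenne, runvenneso, runvenneven, runvenrunlin): 22 nodes
  's'-branch (sarsarbel, sarsardorven, sarsarsarlu, sarsarsarso): 22 nodes
  't'-branch (taso): 4 nodes
Sum: 61

61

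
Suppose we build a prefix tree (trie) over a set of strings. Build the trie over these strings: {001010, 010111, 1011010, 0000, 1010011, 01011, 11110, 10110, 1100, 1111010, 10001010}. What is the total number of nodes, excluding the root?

Trace insertions, counting only characters that open a new branch:
  "001010" → 6 new (0, 0, 1, 0, 1, 0)
  "010111" → prefix "0" already present; 5 new (1, 0, 1, 1, 1)
  "1011010" → 7 new (1, 0, 1, 1, 0, 1, 0)
  "0000" → prefix "00" already present; 2 new (0, 0)
  "1010011" → prefix "101" already present; 4 new (0, 0, 1, 1)
  "01011" → prefix "01011" already present; 0 new (none)
  "11110" → prefix "1" already present; 4 new (1, 1, 1, 0)
  "10110" → prefix "10110" already present; 0 new (none)
  "1100" → prefix "11" already present; 2 new (0, 0)
  "1111010" → prefix "11110" already present; 2 new (1, 0)
  "10001010" → prefix "10" already present; 6 new (0, 0, 1, 0, 1, 0)
Total nodes = 6 + 5 + 7 + 2 + 4 + 0 + 4 + 0 + 2 + 2 + 6 = 38

38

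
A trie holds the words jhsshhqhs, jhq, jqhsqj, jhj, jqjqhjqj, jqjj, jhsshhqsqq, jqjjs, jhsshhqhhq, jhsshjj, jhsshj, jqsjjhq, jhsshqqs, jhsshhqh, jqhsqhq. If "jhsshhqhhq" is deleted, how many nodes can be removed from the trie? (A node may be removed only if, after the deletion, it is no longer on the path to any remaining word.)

2

A node on "jhsshhqhhq"'s path can go only if nothing else ends at it or branches off below it.
The suffix "hq" (2 nodes) is used only by "jhsshhqhhq"; the node for "jhsshhqh" still has the child "s", so pruning stops there.
Nodes removed: 2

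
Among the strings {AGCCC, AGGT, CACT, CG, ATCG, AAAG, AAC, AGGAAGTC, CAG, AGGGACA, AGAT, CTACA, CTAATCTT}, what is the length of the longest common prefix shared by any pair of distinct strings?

The deepest shared node is where two words last agree before diverging.
e.g. "AGGAAGTC" and "AGGGACA" share the prefix "AGG" of length 3; no pair shares a longer one.
Longest shared-prefix length: 3

3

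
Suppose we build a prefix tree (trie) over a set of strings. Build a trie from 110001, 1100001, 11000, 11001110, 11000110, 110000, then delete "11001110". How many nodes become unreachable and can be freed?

4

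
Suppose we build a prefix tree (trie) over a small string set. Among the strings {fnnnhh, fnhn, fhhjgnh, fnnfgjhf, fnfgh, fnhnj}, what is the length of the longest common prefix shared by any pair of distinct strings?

The deepest shared node is where two words last agree before diverging.
e.g. "fnhn" and "fnhnj" share the prefix "fnhn" of length 4; no pair shares a longer one.
Longest shared-prefix length: 4

4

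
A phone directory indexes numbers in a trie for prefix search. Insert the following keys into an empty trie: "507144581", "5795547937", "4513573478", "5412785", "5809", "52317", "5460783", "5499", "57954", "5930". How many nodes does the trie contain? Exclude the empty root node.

Count nodes per top-level branch (shared prefixes stored once):
  '4'-branch (4513573478): 10 nodes
  '5'-branch (507144581, 52317, 5412785, 5460783, 5499, 57954, 5795547937, 5809, 5930): 42 nodes
Sum: 52

52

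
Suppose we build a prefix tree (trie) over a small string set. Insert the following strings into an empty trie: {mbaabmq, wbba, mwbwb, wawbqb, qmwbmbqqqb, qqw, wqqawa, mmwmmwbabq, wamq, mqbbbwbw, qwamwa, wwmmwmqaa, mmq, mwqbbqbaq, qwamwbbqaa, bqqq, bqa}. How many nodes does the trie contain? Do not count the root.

Count nodes per top-level branch (shared prefixes stored once):
  'b'-branch (bqa, bqqq): 5 nodes
  'm'-branch (mbaabmq, mmq, mmwmmwbabq, mqbbbwbw, mwbwb, mwqbbqbaq): 35 nodes
  'q'-branch (qmwbmbqqqb, qqw, qwamwa, qwamwbbqaa): 22 nodes
  'w'-branch (wamq, wawbqb, wbba, wqqawa, wwmmwmqaa): 24 nodes
Sum: 86

86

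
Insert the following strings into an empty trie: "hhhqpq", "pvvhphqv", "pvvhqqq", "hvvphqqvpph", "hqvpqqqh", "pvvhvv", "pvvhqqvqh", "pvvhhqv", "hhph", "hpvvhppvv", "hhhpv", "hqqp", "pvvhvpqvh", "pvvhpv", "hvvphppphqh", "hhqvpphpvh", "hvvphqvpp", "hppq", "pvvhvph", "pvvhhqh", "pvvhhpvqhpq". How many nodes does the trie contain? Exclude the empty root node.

88

Insert word by word; a character creates a node only if that edge doesn't already exist:
  "hhhqpq" → 6 new (h, h, h, q, p, q)
  "pvvhphqv" → 8 new (p, v, v, h, p, h, q, v)
  "pvvhqqq" → prefix "pvvh" already present; 3 new (q, q, q)
  "hvvphqqvpph" → prefix "h" already present; 10 new (v, v, p, h, q, q, v, p, p, h)
  "hqvpqqqh" → prefix "h" already present; 7 new (q, v, p, q, q, q, h)
  "pvvhvv" → prefix "pvvh" already present; 2 new (v, v)
  "pvvhqqvqh" → prefix "pvvhqq" already present; 3 new (v, q, h)
  "pvvhhqv" → prefix "pvvh" already present; 3 new (h, q, v)
  "hhph" → prefix "hh" already present; 2 new (p, h)
  "hpvvhppvv" → prefix "h" already present; 8 new (p, v, v, h, p, p, v, v)
  "hhhpv" → prefix "hhh" already present; 2 new (p, v)
  "hqqp" → prefix "hq" already present; 2 new (q, p)
  "pvvhvpqvh" → prefix "pvvhv" already present; 4 new (p, q, v, h)
  "pvvhpv" → prefix "pvvhp" already present; 1 new (v)
  "hvvphppphqh" → prefix "hvvph" already present; 6 new (p, p, p, h, q, h)
  "hhqvpphpvh" → prefix "hh" already present; 8 new (q, v, p, p, h, p, v, h)
  "hvvphqvpp" → prefix "hvvphq" already present; 3 new (v, p, p)
  "hppq" → prefix "hp" already present; 2 new (p, q)
  "pvvhvph" → prefix "pvvhvp" already present; 1 new (h)
  "pvvhhqh" → prefix "pvvhhq" already present; 1 new (h)
  "pvvhhpvqhpq" → prefix "pvvhh" already present; 6 new (p, v, q, h, p, q)
Total nodes = 6 + 8 + 3 + 10 + 7 + 2 + 3 + 3 + 2 + 8 + 2 + 2 + 4 + 1 + 6 + 8 + 3 + 2 + 1 + 1 + 6 = 88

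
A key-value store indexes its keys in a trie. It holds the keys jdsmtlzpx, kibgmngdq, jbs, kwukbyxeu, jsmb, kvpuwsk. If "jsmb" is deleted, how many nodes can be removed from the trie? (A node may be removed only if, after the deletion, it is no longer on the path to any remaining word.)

3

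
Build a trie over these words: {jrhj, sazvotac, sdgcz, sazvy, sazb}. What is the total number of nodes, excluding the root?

18

Insert word by word; a character creates a node only if that edge doesn't already exist:
  "jrhj" → 4 new (j, r, h, j)
  "sazvotac" → 8 new (s, a, z, v, o, t, a, c)
  "sdgcz" → prefix "s" already present; 4 new (d, g, c, z)
  "sazvy" → prefix "sazv" already present; 1 new (y)
  "sazb" → prefix "saz" already present; 1 new (b)
Total nodes = 4 + 8 + 4 + 1 + 1 = 18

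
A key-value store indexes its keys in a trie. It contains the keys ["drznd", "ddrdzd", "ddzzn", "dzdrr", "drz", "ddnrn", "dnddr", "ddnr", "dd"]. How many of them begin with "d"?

Traverse to the node for "d", then collect every word in that subtree.
Words under "d": dd, ddnr, ddnrn, ddrdzd, ddzzn, dnddr, drz, drznd, dzdrr
Count: 9

9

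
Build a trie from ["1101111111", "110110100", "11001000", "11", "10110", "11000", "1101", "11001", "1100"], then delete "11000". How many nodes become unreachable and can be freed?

1

A node on "11000"'s path can go only if nothing else ends at it or branches off below it.
The suffix "0" (1 node) is used only by "11000"; the node for "1100" still has the child "1", so pruning stops there.
Nodes removed: 1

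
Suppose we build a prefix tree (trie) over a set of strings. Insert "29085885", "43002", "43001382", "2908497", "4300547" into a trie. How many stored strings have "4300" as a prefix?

Traverse to the node for "4300", then collect every word in that subtree.
Words under "4300": 43001382, 43002, 4300547
Count: 3

3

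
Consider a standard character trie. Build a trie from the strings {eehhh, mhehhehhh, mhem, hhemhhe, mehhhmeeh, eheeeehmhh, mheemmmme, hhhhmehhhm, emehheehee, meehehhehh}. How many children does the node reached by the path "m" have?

Follow the path "m" to its node, then look at its outgoing edges.
Characters that immediately follow "m" among the stored strings: {e, h}.
That node has 2 child edges.

2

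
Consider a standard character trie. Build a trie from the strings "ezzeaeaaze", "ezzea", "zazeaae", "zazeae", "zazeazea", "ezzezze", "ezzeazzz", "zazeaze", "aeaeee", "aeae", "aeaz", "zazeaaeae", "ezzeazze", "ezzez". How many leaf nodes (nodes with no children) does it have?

Leaves are exactly the stored words that no other stored word extends.
Those words: "aeaeee", "aeaz", "ezzeaeaaze", "ezzeazze", "ezzeazzz", "ezzezze", "zazeaaeae", "zazeae", "zazeazea"
Leaf count: 9

9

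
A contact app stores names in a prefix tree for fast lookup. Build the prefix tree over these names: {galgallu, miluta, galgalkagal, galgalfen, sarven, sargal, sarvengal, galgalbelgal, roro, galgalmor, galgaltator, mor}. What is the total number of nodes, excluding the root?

54

Count nodes per top-level branch (shared prefixes stored once):
  'g'-branch (galgalbelgal, galgalfen, galgalkagal, galgallu, galgalmor, galgaltator): 30 nodes
  'm'-branch (miluta, mor): 8 nodes
  'r'-branch (roro): 4 nodes
  's'-branch (sargal, sarven, sarvengal): 12 nodes
Sum: 54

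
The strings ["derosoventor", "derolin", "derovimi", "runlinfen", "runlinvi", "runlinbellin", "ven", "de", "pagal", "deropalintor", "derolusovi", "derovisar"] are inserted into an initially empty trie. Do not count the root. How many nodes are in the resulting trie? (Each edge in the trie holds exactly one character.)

Trace insertions, counting only characters that open a new branch:
  "derosoventor" → 12 new (d, e, r, o, s, o, v, e, n, t, o, r)
  "derolin" → prefix "dero" already present; 3 new (l, i, n)
  "derovimi" → prefix "dero" already present; 4 new (v, i, m, i)
  "runlinfen" → 9 new (r, u, n, l, i, n, f, e, n)
  "runlinvi" → prefix "runlin" already present; 2 new (v, i)
  "runlinbellin" → prefix "runlin" already present; 6 new (b, e, l, l, i, n)
  "ven" → 3 new (v, e, n)
  "de" → prefix "de" already present; 0 new (none)
  "pagal" → 5 new (p, a, g, a, l)
  "deropalintor" → prefix "dero" already present; 8 new (p, a, l, i, n, t, o, r)
  "derolusovi" → prefix "derol" already present; 5 new (u, s, o, v, i)
  "derovisar" → prefix "derovi" already present; 3 new (s, a, r)
Total nodes = 12 + 3 + 4 + 9 + 2 + 6 + 3 + 0 + 5 + 8 + 5 + 3 = 60

60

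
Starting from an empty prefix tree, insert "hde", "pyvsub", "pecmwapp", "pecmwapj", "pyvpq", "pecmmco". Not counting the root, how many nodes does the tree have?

22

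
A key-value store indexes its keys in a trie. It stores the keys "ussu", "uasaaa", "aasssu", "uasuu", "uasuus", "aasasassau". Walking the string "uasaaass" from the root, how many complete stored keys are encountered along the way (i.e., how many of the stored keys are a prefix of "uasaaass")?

1

Traverse "uasaaass" character by character; count nodes along the way that are marked as word ends.
Prefixes of the query that are stored words: "uasaaa"
Count: 1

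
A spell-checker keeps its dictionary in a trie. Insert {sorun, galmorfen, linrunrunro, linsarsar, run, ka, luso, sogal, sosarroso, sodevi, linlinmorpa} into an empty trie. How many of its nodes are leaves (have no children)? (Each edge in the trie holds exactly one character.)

Leaves are exactly the stored words that no other stored word extends.
Those words: "galmorfen", "ka", "linlinmorpa", "linrunrunro", "linsarsar", "luso", "run", "sodevi", "sogal", "sorun", "sosarroso"
Leaf count: 11

11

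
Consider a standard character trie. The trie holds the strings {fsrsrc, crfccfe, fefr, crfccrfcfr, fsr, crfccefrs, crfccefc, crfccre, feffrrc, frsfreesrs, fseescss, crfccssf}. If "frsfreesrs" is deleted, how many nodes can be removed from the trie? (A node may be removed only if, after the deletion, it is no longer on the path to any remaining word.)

Walk "frsfreesrs" from the leaf back toward the root, removing each node that no remaining word uses.
The suffix "rsfreesrs" (9 nodes) is used only by "frsfreesrs"; the node for "f" still has the child "s", so pruning stops there.
Nodes removed: 9

9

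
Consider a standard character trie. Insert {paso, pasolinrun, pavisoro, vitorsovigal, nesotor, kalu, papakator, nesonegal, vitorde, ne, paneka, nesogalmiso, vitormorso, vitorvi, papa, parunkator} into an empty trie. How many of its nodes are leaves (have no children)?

13

Leaves are exactly the stored words that no other stored word extends.
Those words: "kalu", "nesogalmiso", "nesonegal", "nesotor", "paneka", "papakator", "parunkator", "pasolinrun", "pavisoro", "vitorde", "vitormorso", "vitorsovigal", "vitorvi"
Leaf count: 13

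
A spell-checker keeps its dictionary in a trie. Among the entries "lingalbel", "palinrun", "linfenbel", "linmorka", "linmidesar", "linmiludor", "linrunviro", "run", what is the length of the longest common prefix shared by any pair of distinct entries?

5

Look for the deepest trie node that still has at least two words in its subtree.
e.g. "linmidesar" and "linmiludor" share the prefix "linmi" of length 5; no pair shares a longer one.
Longest shared-prefix length: 5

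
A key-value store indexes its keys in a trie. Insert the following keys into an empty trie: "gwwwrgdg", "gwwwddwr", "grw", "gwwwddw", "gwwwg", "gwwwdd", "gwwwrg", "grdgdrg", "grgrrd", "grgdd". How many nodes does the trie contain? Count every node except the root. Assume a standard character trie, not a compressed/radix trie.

26

Count nodes per top-level branch (shared prefixes stored once):
  'g'-branch (grdgdrg, grgdd, grgrrd, grw, gwwwdd, gwwwddw, gwwwddwr, gwwwg, gwwwrg, gwwwrgdg): 26 nodes
Sum: 26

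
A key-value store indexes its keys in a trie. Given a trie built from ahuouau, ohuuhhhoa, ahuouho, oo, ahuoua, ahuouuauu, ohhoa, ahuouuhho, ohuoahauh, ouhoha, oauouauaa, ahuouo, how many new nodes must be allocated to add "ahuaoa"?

3

"ahu" is already a path in the trie; the remaining "aoa" must be added.
New nodes needed: |"ahuaoa"| − 3 = 6 − 3 = 3.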